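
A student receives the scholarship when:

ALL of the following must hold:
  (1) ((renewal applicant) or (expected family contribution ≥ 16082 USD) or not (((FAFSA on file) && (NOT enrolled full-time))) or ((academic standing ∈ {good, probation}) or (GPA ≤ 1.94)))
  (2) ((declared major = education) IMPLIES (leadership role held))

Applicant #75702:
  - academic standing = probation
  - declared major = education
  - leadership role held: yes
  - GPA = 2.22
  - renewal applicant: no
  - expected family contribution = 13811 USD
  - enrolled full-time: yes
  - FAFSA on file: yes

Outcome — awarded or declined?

Awarded

Atomic conditions:
  renewal applicant: no → false
  expected family contribution ≥ 16082 USD: 13811 ≥ 16082 is false
  FAFSA on file: yes → true
  NOT enrolled full-time: yes → false
  academic standing ∈ {good, probation}: probation is in the set → true
  GPA ≤ 1.94: 2.22 ≤ 1.94 is false
  declared major = education: education == education is true
  leadership role held: yes → true
Combine:
[1.3.1] true AND false = false
[1.3] NOT false = true
[1.4] true OR false = true
[1] false OR false OR true OR true = true
[2] true → true = true
[root] true AND true = true
Overall: true → awarded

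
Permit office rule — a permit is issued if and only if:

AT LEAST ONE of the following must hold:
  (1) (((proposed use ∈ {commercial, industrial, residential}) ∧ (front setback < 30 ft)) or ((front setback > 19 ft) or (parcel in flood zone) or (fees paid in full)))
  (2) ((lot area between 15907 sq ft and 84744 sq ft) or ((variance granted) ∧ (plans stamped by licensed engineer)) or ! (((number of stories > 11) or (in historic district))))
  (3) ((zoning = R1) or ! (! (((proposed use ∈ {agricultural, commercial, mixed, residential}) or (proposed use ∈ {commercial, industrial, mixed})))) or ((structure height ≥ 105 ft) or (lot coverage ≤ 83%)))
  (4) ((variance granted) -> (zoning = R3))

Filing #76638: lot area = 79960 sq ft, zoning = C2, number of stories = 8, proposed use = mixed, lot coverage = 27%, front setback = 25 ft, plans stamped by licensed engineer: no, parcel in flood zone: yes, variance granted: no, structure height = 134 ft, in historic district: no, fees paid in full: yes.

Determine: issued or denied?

Issued

Atomic conditions:
  proposed use ∈ {commercial, industrial, residential}: mixed is not in the set → false
  front setback < 30 ft: 25 < 30 is true
  front setback > 19 ft: 25 > 19 is true
  parcel in flood zone: yes → true
  fees paid in full: yes → true
  lot area between 15907 sq ft and 84744 sq ft: 79960 in [15907, 84744] is true
  variance granted: no → false
  plans stamped by licensed engineer: no → false
  number of stories > 11: 8 > 11 is false
  in historic district: no → false
  zoning = R1: C2 == R1 is false
  proposed use ∈ {agricultural, commercial, mixed, residential}: mixed is in the set → true
  proposed use ∈ {commercial, industrial, mixed}: mixed is in the set → true
  structure height ≥ 105 ft: 134 ≥ 105 is true
  lot coverage ≤ 83%: 27 ≤ 83 is true
  zoning = R3: C2 == R3 is false
Combine:
[1.1] false AND true = false
[1.2] true OR true OR true = true
[1] false OR true = true
[2.2] false AND false = false
[2.3.1] false OR false = false
[2.3] NOT false = true
[2] true OR false OR true = true
[3.2.1.1] true OR true = true
[3.2.1] NOT true = false
[3.2] NOT false = true
[3.3] true OR true = true
[3] false OR true OR true = true
[4] false → false (antecedent false ⇒ implication holds) = true
[root] true OR true OR true OR true = true
Overall: true → issued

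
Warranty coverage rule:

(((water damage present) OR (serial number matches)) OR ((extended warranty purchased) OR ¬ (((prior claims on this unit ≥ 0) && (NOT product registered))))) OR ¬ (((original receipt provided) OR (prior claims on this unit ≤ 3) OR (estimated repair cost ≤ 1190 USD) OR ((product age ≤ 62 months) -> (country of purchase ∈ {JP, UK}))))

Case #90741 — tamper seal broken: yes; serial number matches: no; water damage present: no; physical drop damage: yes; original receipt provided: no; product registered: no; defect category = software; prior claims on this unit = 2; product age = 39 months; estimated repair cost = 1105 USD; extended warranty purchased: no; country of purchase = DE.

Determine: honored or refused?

Refused

Atomic conditions:
  water damage present: no → false
  serial number matches: no → false
  extended warranty purchased: no → false
  prior claims on this unit ≥ 0: 2 ≥ 0 is true
  NOT product registered: no → true
  original receipt provided: no → false
  prior claims on this unit ≤ 3: 2 ≤ 3 is true
  estimated repair cost ≤ 1190 USD: 1105 ≤ 1190 is true
  product age ≤ 62 months: 39 ≤ 62 is true
  country of purchase ∈ {JP, UK}: DE is not in the set → false
Combine:
[1.1] false OR false = false
[1.2.2.1] true AND true = true
[1.2.2] NOT true = false
[1.2] false OR false = false
[1] false OR false = false
[2.1.4] true → false = false
[2.1] false OR true OR true OR false = true
[2] NOT true = false
[root] false OR false = false
Overall: false → refused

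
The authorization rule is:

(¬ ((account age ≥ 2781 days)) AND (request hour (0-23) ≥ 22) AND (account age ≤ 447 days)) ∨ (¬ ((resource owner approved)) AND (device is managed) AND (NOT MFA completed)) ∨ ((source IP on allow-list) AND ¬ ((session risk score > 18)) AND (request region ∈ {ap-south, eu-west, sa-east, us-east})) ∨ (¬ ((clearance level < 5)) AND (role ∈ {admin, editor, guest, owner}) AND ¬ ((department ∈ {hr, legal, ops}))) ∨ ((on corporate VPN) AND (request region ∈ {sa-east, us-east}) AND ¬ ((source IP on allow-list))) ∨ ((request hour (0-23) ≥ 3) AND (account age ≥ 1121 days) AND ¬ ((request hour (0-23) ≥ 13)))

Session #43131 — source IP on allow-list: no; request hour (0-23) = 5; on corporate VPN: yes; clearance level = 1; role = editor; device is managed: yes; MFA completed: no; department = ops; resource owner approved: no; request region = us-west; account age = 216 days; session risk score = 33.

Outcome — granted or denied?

Atomic conditions:
  account age ≥ 2781 days: 216 ≥ 2781 is false
  request hour (0-23) ≥ 22: 5 ≥ 22 is false
  account age ≤ 447 days: 216 ≤ 447 is true
  resource owner approved: no → false
  device is managed: yes → true
  NOT MFA completed: no → true
  source IP on allow-list: no → false
  session risk score > 18: 33 > 18 is true
  request region ∈ {ap-south, eu-west, sa-east, us-east}: us-west is not in the set → false
  clearance level < 5: 1 < 5 is true
  role ∈ {admin, editor, guest, owner}: editor is in the set → true
  department ∈ {hr, legal, ops}: ops is in the set → true
  on corporate VPN: yes → true
  request region ∈ {sa-east, us-east}: us-west is not in the set → false
  request hour (0-23) ≥ 3: 5 ≥ 3 is true
  account age ≥ 1121 days: 216 ≥ 1121 is false
  request hour (0-23) ≥ 13: 5 ≥ 13 is false
Combine:
[1.1] NOT false = true
[1] true AND false AND true = false
[2.1] NOT false = true
[2] true AND true AND true = true
[3.2] NOT true = false
[3] false AND false AND false = false
[4.1] NOT true = false
[4.3] NOT true = false
[4] false AND true AND false = false
[5.3] NOT false = true
[5] true AND false AND true = false
[6.3] NOT false = true
[6] true AND false AND true = false
[root] false OR true OR false OR false OR false OR false = true
Overall: true → granted

Granted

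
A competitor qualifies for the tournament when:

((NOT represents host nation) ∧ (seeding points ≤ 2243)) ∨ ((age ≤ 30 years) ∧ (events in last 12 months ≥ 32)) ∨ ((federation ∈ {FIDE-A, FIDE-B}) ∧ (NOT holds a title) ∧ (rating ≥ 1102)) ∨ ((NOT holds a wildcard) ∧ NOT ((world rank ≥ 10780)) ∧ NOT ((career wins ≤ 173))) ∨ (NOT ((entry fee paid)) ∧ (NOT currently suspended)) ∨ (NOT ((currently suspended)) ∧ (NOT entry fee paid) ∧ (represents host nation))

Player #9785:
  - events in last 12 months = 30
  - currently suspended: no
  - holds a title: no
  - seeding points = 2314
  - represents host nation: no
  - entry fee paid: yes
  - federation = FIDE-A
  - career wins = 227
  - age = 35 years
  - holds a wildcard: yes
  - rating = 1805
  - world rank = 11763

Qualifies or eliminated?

Qualifies

Atomic conditions:
  NOT represents host nation: no → true
  seeding points ≤ 2243: 2314 ≤ 2243 is false
  age ≤ 30 years: 35 ≤ 30 is false
  events in last 12 months ≥ 32: 30 ≥ 32 is false
  federation ∈ {FIDE-A, FIDE-B}: FIDE-A is in the set → true
  NOT holds a title: no → true
  rating ≥ 1102: 1805 ≥ 1102 is true
  NOT holds a wildcard: yes → false
  world rank ≥ 10780: 11763 ≥ 10780 is true
  career wins ≤ 173: 227 ≤ 173 is false
  entry fee paid: yes → true
  NOT currently suspended: no → true
  currently suspended: no → false
  NOT entry fee paid: yes → false
  represents host nation: no → false
Combine:
[1] true AND false = false
[2] false AND false = false
[3] true AND true AND true = true
[4.2] NOT true = false
[4.3] NOT false = true
[4] false AND false AND true = false
[5.1] NOT true = false
[5] false AND true = false
[6.1] NOT false = true
[6] true AND false AND false = false
[root] false OR false OR true OR false OR false OR false = true
Overall: true → qualifies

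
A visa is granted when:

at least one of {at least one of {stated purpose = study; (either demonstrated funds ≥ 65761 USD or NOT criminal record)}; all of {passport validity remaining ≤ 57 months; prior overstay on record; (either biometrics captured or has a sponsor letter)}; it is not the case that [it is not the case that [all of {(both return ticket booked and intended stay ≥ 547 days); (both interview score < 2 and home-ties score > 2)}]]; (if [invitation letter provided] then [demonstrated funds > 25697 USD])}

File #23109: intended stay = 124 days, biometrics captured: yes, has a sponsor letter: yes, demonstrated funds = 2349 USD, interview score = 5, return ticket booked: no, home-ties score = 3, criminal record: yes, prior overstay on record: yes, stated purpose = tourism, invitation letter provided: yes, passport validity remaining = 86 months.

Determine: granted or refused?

Atomic conditions:
  stated purpose = study: tourism == study is false
  demonstrated funds ≥ 65761 USD: 2349 ≥ 65761 is false
  NOT criminal record: yes → false
  passport validity remaining ≤ 57 months: 86 ≤ 57 is false
  prior overstay on record: yes → true
  biometrics captured: yes → true
  has a sponsor letter: yes → true
  return ticket booked: no → false
  intended stay ≥ 547 days: 124 ≥ 547 is false
  interview score < 2: 5 < 2 is false
  home-ties score > 2: 3 > 2 is true
  invitation letter provided: yes → true
  demonstrated funds > 25697 USD: 2349 > 25697 is false
Combine:
[1.2] false OR false = false
[1] false OR false = false
[2.3] true OR true = true
[2] false AND true AND true = false
[3.1.1.1] false AND false = false
[3.1.1.2] false AND true = false
[3.1.1] false AND false = false
[3.1] NOT false = true
[3] NOT true = false
[4] true → false = false
[root] false OR false OR false OR false = false
Overall: false → refused

Refused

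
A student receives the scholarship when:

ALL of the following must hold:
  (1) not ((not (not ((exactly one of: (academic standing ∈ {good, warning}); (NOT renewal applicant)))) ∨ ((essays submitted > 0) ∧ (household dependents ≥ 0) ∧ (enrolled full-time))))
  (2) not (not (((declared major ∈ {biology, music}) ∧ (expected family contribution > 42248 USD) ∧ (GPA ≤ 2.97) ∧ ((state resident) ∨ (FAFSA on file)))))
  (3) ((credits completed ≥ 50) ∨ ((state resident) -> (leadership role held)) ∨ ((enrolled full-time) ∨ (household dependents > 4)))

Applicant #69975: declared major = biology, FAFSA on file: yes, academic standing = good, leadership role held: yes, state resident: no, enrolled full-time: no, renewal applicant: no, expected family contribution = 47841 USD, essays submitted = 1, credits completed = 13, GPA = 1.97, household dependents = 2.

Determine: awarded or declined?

Atomic conditions:
  academic standing ∈ {good, warning}: good is in the set → true
  NOT renewal applicant: no → true
  essays submitted > 0: 1 > 0 is true
  household dependents ≥ 0: 2 ≥ 0 is true
  enrolled full-time: no → false
  declared major ∈ {biology, music}: biology is in the set → true
  expected family contribution > 42248 USD: 47841 > 42248 is true
  GPA ≤ 2.97: 1.97 ≤ 2.97 is true
  state resident: no → false
  FAFSA on file: yes → true
  credits completed ≥ 50: 13 ≥ 50 is false
  leadership role held: yes → true
  household dependents > 4: 2 > 4 is false
Combine:
[1.1.1.1.1] exactly-one(true, true) = false
[1.1.1.1] NOT false = true
[1.1.1] NOT true = false
[1.1.2] true AND true AND false = false
[1.1] false OR false = false
[1] NOT false = true
[2.1.1.4] false OR true = true
[2.1.1] true AND true AND true AND true = true
[2.1] NOT true = false
[2] NOT false = true
[3.2] false → true (antecedent false ⇒ implication holds) = true
[3.3] false OR false = false
[3] false OR true OR false = true
[root] true AND true AND true = true
Overall: true → awarded

Awarded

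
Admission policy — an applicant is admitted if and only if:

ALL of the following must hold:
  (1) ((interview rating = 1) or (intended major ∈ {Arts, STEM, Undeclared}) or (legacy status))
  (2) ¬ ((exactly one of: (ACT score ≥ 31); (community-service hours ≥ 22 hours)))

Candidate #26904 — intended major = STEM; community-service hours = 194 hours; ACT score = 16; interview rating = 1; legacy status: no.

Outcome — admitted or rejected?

Atomic conditions:
  interview rating = 1: 1 == 1 is true
  intended major ∈ {Arts, STEM, Undeclared}: STEM is in the set → true
  legacy status: no → false
  ACT score ≥ 31: 16 ≥ 31 is false
  community-service hours ≥ 22 hours: 194 ≥ 22 is true
Combine:
[1] true OR true OR false = true
[2.1] exactly-one(false, true) = true
[2] NOT true = false
[root] true AND false = false
Overall: false → rejected

Rejected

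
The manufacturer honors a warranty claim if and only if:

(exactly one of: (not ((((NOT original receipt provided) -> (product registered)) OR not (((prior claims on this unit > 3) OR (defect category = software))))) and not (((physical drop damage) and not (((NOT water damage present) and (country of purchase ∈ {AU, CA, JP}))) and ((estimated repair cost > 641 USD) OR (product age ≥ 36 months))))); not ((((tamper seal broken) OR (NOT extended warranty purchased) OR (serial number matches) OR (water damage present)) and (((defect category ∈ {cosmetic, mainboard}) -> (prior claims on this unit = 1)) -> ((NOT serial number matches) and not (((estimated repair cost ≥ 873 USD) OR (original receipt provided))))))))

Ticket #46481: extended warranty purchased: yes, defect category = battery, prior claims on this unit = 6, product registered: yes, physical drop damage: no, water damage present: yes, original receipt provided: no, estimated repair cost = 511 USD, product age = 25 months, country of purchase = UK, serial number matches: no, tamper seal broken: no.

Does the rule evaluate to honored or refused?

Refused

Atomic conditions:
  NOT original receipt provided: no → true
  product registered: yes → true
  prior claims on this unit > 3: 6 > 3 is true
  defect category = software: battery == software is false
  physical drop damage: no → false
  NOT water damage present: yes → false
  country of purchase ∈ {AU, CA, JP}: UK is not in the set → false
  estimated repair cost > 641 USD: 511 > 641 is false
  product age ≥ 36 months: 25 ≥ 36 is false
  tamper seal broken: no → false
  NOT extended warranty purchased: yes → false
  serial number matches: no → false
  water damage present: yes → true
  defect category ∈ {cosmetic, mainboard}: battery is not in the set → false
  prior claims on this unit = 1: 6 == 1 is false
  NOT serial number matches: no → true
  estimated repair cost ≥ 873 USD: 511 ≥ 873 is false
  original receipt provided: no → false
Combine:
[1.1.1.1] true → true = true
[1.1.1.2.1] true OR false = true
[1.1.1.2] NOT true = false
[1.1.1] true OR false = true
[1.1] NOT true = false
[1.2.1.2.1] false AND false = false
[1.2.1.2] NOT false = true
[1.2.1.3] false OR false = false
[1.2.1] false AND true AND false = false
[1.2] NOT false = true
[1] false AND true = false
[2.1.1] false OR false OR false OR true = true
[2.1.2.1] false → false (antecedent false ⇒ implication holds) = true
[2.1.2.2.2.1] false OR false = false
[2.1.2.2.2] NOT false = true
[2.1.2.2] true AND true = true
[2.1.2] true → true = true
[2.1] true AND true = true
[2] NOT true = false
[root] exactly-one(false, false) = false
Overall: false → refused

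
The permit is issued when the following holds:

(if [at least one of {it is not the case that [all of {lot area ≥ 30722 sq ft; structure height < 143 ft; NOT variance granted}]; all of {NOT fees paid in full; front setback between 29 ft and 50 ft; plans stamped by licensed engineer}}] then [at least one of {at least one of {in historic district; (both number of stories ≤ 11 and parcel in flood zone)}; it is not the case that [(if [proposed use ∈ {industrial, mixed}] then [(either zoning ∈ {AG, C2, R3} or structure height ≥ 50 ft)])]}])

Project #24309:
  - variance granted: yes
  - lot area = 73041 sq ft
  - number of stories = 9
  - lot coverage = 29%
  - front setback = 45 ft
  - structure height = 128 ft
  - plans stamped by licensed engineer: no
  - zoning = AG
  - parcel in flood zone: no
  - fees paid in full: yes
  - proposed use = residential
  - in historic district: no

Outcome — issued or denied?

Denied

Atomic conditions:
  lot area ≥ 30722 sq ft: 73041 ≥ 30722 is true
  structure height < 143 ft: 128 < 143 is true
  NOT variance granted: yes → false
  NOT fees paid in full: yes → false
  front setback between 29 ft and 50 ft: 45 in [29, 50] is true
  plans stamped by licensed engineer: no → false
  in historic district: no → false
  number of stories ≤ 11: 9 ≤ 11 is true
  parcel in flood zone: no → false
  proposed use ∈ {industrial, mixed}: residential is not in the set → false
  zoning ∈ {AG, C2, R3}: AG is in the set → true
  structure height ≥ 50 ft: 128 ≥ 50 is true
Combine:
[1.1.1] true AND true AND false = false
[1.1] NOT false = true
[1.2] false AND true AND false = false
[1] true OR false = true
[2.1.2] true AND false = false
[2.1] false OR false = false
[2.2.1.2] true OR true = true
[2.2.1] false → true (antecedent false ⇒ implication holds) = true
[2.2] NOT true = false
[2] false OR false = false
[root] true → false = false
Overall: false → denied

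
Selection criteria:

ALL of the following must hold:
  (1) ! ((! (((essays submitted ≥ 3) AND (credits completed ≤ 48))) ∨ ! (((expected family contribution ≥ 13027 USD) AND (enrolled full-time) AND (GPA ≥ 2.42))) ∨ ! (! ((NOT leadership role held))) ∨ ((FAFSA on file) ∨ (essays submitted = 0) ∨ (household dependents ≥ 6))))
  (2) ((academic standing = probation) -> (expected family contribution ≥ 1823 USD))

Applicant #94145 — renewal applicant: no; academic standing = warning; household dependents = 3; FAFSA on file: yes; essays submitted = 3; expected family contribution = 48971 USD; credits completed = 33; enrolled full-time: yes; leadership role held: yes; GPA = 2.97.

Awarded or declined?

Atomic conditions:
  essays submitted ≥ 3: 3 ≥ 3 is true
  credits completed ≤ 48: 33 ≤ 48 is true
  expected family contribution ≥ 13027 USD: 48971 ≥ 13027 is true
  enrolled full-time: yes → true
  GPA ≥ 2.42: 2.97 ≥ 2.42 is true
  NOT leadership role held: yes → false
  FAFSA on file: yes → true
  essays submitted = 0: 3 == 0 is false
  household dependents ≥ 6: 3 ≥ 6 is false
  academic standing = probation: warning == probation is false
  expected family contribution ≥ 1823 USD: 48971 ≥ 1823 is true
Combine:
[1.1.1.1] true AND true = true
[1.1.1] NOT true = false
[1.1.2.1] true AND true AND true = true
[1.1.2] NOT true = false
[1.1.3.1] NOT false = true
[1.1.3] NOT true = false
[1.1.4] true OR false OR false = true
[1.1] false OR false OR false OR true = true
[1] NOT true = false
[2] false → true (antecedent false ⇒ implication holds) = true
[root] false AND true = false
Overall: false → declined

Declined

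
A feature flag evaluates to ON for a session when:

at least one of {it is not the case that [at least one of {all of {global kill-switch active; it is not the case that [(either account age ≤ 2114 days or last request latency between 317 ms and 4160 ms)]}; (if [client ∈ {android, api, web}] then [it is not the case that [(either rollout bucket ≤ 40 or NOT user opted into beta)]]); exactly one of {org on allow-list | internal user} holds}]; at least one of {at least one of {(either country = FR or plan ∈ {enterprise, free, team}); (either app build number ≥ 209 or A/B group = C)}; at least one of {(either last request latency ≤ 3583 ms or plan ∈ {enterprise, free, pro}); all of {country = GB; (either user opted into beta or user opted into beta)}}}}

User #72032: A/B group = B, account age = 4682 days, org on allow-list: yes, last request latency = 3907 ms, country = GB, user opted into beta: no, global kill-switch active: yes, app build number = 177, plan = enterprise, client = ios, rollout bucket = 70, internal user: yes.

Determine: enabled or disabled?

Enabled

Atomic conditions:
  global kill-switch active: yes → true
  account age ≤ 2114 days: 4682 ≤ 2114 is false
  last request latency between 317 ms and 4160 ms: 3907 in [317, 4160] is true
  client ∈ {android, api, web}: ios is not in the set → false
  rollout bucket ≤ 40: 70 ≤ 40 is false
  NOT user opted into beta: no → true
  org on allow-list: yes → true
  internal user: yes → true
  country = FR: GB == FR is false
  plan ∈ {enterprise, free, team}: enterprise is in the set → true
  app build number ≥ 209: 177 ≥ 209 is false
  A/B group = C: B == C is false
  last request latency ≤ 3583 ms: 3907 ≤ 3583 is false
  plan ∈ {enterprise, free, pro}: enterprise is in the set → true
  country = GB: GB == GB is true
  user opted into beta: no → false
Combine:
[1.1.1.2.1] false OR true = true
[1.1.1.2] NOT true = false
[1.1.1] true AND false = false
[1.1.2.2.1] false OR true = true
[1.1.2.2] NOT true = false
[1.1.2] false → false (antecedent false ⇒ implication holds) = true
[1.1.3] exactly-one(true, true) = false
[1.1] false OR true OR false = true
[1] NOT true = false
[2.1.1] false OR true = true
[2.1.2] false OR false = false
[2.1] true OR false = true
[2.2.1] false OR true = true
[2.2.2.2] false OR false = false
[2.2.2] true AND false = false
[2.2] true OR false = true
[2] true OR true = true
[root] false OR true = true
Overall: true → enabled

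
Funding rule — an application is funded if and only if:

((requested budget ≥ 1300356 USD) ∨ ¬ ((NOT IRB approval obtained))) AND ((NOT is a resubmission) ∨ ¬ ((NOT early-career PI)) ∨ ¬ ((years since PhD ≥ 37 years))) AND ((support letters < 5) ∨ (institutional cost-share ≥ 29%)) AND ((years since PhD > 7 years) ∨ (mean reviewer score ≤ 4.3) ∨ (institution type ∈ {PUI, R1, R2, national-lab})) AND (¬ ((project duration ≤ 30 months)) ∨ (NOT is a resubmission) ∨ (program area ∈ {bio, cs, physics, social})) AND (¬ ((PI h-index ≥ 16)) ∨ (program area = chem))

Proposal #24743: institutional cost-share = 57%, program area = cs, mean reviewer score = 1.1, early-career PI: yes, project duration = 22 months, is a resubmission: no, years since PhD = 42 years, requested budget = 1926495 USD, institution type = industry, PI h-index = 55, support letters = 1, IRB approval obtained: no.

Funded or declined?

Atomic conditions:
  requested budget ≥ 1300356 USD: 1926495 ≥ 1300356 is true
  NOT IRB approval obtained: no → true
  NOT is a resubmission: no → true
  NOT early-career PI: yes → false
  years since PhD ≥ 37 years: 42 ≥ 37 is true
  support letters < 5: 1 < 5 is true
  institutional cost-share ≥ 29%: 57 ≥ 29 is true
  years since PhD > 7 years: 42 > 7 is true
  mean reviewer score ≤ 4.3: 1.1 ≤ 4.3 is true
  institution type ∈ {PUI, R1, R2, national-lab}: industry is not in the set → false
  project duration ≤ 30 months: 22 ≤ 30 is true
  program area ∈ {bio, cs, physics, social}: cs is in the set → true
  PI h-index ≥ 16: 55 ≥ 16 is true
  program area = chem: cs == chem is false
Combine:
[1.2] NOT true = false
[1] true OR false = true
[2.2] NOT false = true
[2.3] NOT true = false
[2] true OR true OR false = true
[3] true OR true = true
[4] true OR true OR false = true
[5.1] NOT true = false
[5] false OR true OR true = true
[6.1] NOT true = false
[6] false OR false = false
[root] true AND true AND true AND true AND true AND false = false
Overall: false → declined

Declined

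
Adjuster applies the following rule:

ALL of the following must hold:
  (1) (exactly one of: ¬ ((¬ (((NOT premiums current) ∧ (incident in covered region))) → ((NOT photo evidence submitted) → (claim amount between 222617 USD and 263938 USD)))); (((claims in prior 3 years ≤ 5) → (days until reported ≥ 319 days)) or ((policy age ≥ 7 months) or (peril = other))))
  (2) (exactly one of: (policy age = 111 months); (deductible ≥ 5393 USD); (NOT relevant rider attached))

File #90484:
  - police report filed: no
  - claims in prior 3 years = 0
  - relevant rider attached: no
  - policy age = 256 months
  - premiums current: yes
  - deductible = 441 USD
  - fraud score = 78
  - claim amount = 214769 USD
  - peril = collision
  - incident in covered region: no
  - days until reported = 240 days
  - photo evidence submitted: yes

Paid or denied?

Atomic conditions:
  NOT premiums current: yes → false
  incident in covered region: no → false
  NOT photo evidence submitted: yes → false
  claim amount between 222617 USD and 263938 USD: 214769 in [222617, 263938] is false
  claims in prior 3 years ≤ 5: 0 ≤ 5 is true
  days until reported ≥ 319 days: 240 ≥ 319 is false
  policy age ≥ 7 months: 256 ≥ 7 is true
  peril = other: collision == other is false
  policy age = 111 months: 256 == 111 is false
  deductible ≥ 5393 USD: 441 ≥ 5393 is false
  NOT relevant rider attached: no → true
Combine:
[1.1.1.1.1] false AND false = false
[1.1.1.1] NOT false = true
[1.1.1.2] false → false (antecedent false ⇒ implication holds) = true
[1.1.1] true → true = true
[1.1] NOT true = false
[1.2.1] true → false = false
[1.2.2] true OR false = true
[1.2] false OR true = true
[1] exactly-one(false, true) = true
[2] exactly-one(false, false, true) = true
[root] true AND true = true
Overall: true → paid

Paid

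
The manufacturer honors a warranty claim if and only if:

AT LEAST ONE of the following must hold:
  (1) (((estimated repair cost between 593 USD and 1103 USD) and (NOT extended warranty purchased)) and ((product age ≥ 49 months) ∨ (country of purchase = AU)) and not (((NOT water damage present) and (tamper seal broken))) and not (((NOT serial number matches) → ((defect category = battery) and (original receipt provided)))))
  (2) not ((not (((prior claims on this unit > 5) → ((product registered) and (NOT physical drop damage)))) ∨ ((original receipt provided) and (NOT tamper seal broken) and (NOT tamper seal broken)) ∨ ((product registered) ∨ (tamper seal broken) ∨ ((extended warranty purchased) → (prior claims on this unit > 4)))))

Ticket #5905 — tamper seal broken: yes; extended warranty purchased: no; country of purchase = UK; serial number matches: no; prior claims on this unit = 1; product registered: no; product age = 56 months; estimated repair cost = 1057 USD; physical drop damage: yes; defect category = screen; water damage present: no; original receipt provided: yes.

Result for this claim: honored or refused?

Atomic conditions:
  estimated repair cost between 593 USD and 1103 USD: 1057 in [593, 1103] is true
  NOT extended warranty purchased: no → true
  product age ≥ 49 months: 56 ≥ 49 is true
  country of purchase = AU: UK == AU is false
  NOT water damage present: no → true
  tamper seal broken: yes → true
  NOT serial number matches: no → true
  defect category = battery: screen == battery is false
  original receipt provided: yes → true
  prior claims on this unit > 5: 1 > 5 is false
  product registered: no → false
  NOT physical drop damage: yes → false
  NOT tamper seal broken: yes → false
  extended warranty purchased: no → false
  prior claims on this unit > 4: 1 > 4 is false
Combine:
[1.1] true AND true = true
[1.2] true OR false = true
[1.3.1] true AND true = true
[1.3] NOT true = false
[1.4.1.2] false AND true = false
[1.4.1] true → false = false
[1.4] NOT false = true
[1] true AND true AND false AND true = false
[2.1.1.1.2] false AND false = false
[2.1.1.1] false → false (antecedent false ⇒ implication holds) = true
[2.1.1] NOT true = false
[2.1.2] true AND false AND false = false
[2.1.3.3] false → false (antecedent false ⇒ implication holds) = true
[2.1.3] false OR true OR true = true
[2.1] false OR false OR true = true
[2] NOT true = false
[root] false OR false = false
Overall: false → refused

Refused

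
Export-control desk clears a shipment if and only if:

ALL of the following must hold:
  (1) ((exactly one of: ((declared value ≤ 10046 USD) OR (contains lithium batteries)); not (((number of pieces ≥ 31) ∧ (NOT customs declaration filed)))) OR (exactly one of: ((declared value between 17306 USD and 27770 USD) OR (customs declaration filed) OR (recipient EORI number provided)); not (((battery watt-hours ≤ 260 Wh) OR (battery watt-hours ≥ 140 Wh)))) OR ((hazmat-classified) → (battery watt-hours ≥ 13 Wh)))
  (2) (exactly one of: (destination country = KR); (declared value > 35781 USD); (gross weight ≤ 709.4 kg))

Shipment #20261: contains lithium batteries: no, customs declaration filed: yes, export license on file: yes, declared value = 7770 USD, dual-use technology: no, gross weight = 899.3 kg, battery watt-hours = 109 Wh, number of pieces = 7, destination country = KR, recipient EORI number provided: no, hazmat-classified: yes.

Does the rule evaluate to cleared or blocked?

Atomic conditions:
  declared value ≤ 10046 USD: 7770 ≤ 10046 is true
  contains lithium batteries: no → false
  number of pieces ≥ 31: 7 ≥ 31 is false
  NOT customs declaration filed: yes → false
  declared value between 17306 USD and 27770 USD: 7770 in [17306, 27770] is false
  customs declaration filed: yes → true
  recipient EORI number provided: no → false
  battery watt-hours ≤ 260 Wh: 109 ≤ 260 is true
  battery watt-hours ≥ 140 Wh: 109 ≥ 140 is false
  hazmat-classified: yes → true
  battery watt-hours ≥ 13 Wh: 109 ≥ 13 is true
  destination country = KR: KR == KR is true
  declared value > 35781 USD: 7770 > 35781 is false
  gross weight ≤ 709.4 kg: 899.3 ≤ 709.4 is false
Combine:
[1.1.1] true OR false = true
[1.1.2.1] false AND false = false
[1.1.2] NOT false = true
[1.1] exactly-one(true, true) = false
[1.2.1] false OR true OR false = true
[1.2.2.1] true OR false = true
[1.2.2] NOT true = false
[1.2] exactly-one(true, false) = true
[1.3] true → true = true
[1] false OR true OR true = true
[2] exactly-one(true, false, false) = true
[root] true AND true = true
Overall: true → cleared

Cleared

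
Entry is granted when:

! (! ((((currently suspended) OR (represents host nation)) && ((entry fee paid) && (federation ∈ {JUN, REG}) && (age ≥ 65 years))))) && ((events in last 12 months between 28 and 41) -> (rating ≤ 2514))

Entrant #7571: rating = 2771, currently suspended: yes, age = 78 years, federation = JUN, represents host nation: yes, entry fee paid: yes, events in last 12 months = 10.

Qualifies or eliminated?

Qualifies

Atomic conditions:
  currently suspended: yes → true
  represents host nation: yes → true
  entry fee paid: yes → true
  federation ∈ {JUN, REG}: JUN is in the set → true
  age ≥ 65 years: 78 ≥ 65 is true
  events in last 12 months between 28 and 41: 10 in [28, 41] is false
  rating ≤ 2514: 2771 ≤ 2514 is false
Combine:
[1.1.1.1] true OR true = true
[1.1.1.2] true AND true AND true = true
[1.1.1] true AND true = true
[1.1] NOT true = false
[1] NOT false = true
[2] false → false (antecedent false ⇒ implication holds) = true
[root] true AND true = true
Overall: true → qualifies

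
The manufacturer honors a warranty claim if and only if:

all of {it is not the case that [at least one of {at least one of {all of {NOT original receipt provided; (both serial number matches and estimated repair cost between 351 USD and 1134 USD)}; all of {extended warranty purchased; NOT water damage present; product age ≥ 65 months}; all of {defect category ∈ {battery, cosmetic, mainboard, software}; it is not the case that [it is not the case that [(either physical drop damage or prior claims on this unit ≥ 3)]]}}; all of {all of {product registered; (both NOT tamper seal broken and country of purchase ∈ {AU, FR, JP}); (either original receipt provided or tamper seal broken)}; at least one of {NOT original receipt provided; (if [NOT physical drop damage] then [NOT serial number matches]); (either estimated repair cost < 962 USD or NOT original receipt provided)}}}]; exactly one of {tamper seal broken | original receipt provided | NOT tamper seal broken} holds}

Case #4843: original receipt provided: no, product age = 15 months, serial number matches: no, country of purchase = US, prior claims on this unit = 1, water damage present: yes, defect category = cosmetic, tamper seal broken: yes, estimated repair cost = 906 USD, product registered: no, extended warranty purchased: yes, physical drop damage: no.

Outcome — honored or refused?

Honored

Atomic conditions:
  NOT original receipt provided: no → true
  serial number matches: no → false
  estimated repair cost between 351 USD and 1134 USD: 906 in [351, 1134] is true
  extended warranty purchased: yes → true
  NOT water damage present: yes → false
  product age ≥ 65 months: 15 ≥ 65 is false
  defect category ∈ {battery, cosmetic, mainboard, software}: cosmetic is in the set → true
  physical drop damage: no → false
  prior claims on this unit ≥ 3: 1 ≥ 3 is false
  product registered: no → false
  NOT tamper seal broken: yes → false
  country of purchase ∈ {AU, FR, JP}: US is not in the set → false
  original receipt provided: no → false
  tamper seal broken: yes → true
  NOT physical drop damage: no → true
  NOT serial number matches: no → true
  estimated repair cost < 962 USD: 906 < 962 is true
Combine:
[1.1.1.1.2] false AND true = false
[1.1.1.1] true AND false = false
[1.1.1.2] true AND false AND false = false
[1.1.1.3.2.1.1] false OR false = false
[1.1.1.3.2.1] NOT false = true
[1.1.1.3.2] NOT true = false
[1.1.1.3] true AND false = false
[1.1.1] false OR false OR false = false
[1.1.2.1.2] false AND false = false
[1.1.2.1.3] false OR true = true
[1.1.2.1] false AND false AND true = false
[1.1.2.2.2] true → true = true
[1.1.2.2.3] true OR true = true
[1.1.2.2] true OR true OR true = true
[1.1.2] false AND true = false
[1.1] false OR false = false
[1] NOT false = true
[2] exactly-one(true, false, false) = true
[root] true AND true = true
Overall: true → honored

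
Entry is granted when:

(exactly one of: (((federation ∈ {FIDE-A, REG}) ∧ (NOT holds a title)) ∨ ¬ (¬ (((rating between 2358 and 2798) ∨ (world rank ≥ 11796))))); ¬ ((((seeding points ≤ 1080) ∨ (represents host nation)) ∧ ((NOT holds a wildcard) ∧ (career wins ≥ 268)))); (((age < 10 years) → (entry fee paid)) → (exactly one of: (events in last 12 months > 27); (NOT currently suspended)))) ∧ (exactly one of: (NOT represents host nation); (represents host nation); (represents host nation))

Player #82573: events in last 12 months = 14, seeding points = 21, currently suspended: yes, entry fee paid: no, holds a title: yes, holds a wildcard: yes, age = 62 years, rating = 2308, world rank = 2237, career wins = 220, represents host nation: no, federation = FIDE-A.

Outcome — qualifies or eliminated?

Atomic conditions:
  federation ∈ {FIDE-A, REG}: FIDE-A is in the set → true
  NOT holds a title: yes → false
  rating between 2358 and 2798: 2308 in [2358, 2798] is false
  world rank ≥ 11796: 2237 ≥ 11796 is false
  seeding points ≤ 1080: 21 ≤ 1080 is true
  represents host nation: no → false
  NOT holds a wildcard: yes → false
  career wins ≥ 268: 220 ≥ 268 is false
  age < 10 years: 62 < 10 is false
  entry fee paid: no → false
  events in last 12 months > 27: 14 > 27 is false
  NOT currently suspended: yes → false
  NOT represents host nation: no → true
Combine:
[1.1.1] true AND false = false
[1.1.2.1.1] false OR false = false
[1.1.2.1] NOT false = true
[1.1.2] NOT true = false
[1.1] false OR false = false
[1.2.1.1] true OR false = true
[1.2.1.2] false AND false = false
[1.2.1] true AND false = false
[1.2] NOT false = true
[1.3.1] false → false (antecedent false ⇒ implication holds) = true
[1.3.2] exactly-one(false, false) = false
[1.3] true → false = false
[1] exactly-one(false, true, false) = true
[2] exactly-one(true, false, false) = true
[root] true AND true = true
Overall: true → qualifies

Qualifies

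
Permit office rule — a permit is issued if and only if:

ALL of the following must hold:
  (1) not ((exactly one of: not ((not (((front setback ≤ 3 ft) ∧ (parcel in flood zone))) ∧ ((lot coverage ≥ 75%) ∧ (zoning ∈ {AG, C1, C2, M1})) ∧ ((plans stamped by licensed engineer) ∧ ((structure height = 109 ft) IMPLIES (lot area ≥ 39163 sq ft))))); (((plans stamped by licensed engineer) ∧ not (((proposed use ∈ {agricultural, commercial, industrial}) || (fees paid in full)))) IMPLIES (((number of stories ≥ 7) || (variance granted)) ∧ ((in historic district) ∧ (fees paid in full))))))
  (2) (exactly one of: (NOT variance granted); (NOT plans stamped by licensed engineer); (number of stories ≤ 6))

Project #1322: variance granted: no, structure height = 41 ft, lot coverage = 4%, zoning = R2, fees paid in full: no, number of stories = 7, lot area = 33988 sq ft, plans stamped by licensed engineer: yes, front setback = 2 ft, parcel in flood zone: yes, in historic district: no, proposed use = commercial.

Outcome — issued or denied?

Atomic conditions:
  front setback ≤ 3 ft: 2 ≤ 3 is true
  parcel in flood zone: yes → true
  lot coverage ≥ 75%: 4 ≥ 75 is false
  zoning ∈ {AG, C1, C2, M1}: R2 is not in the set → false
  plans stamped by licensed engineer: yes → true
  structure height = 109 ft: 41 == 109 is false
  lot area ≥ 39163 sq ft: 33988 ≥ 39163 is false
  proposed use ∈ {agricultural, commercial, industrial}: commercial is in the set → true
  fees paid in full: no → false
  number of stories ≥ 7: 7 ≥ 7 is true
  variance granted: no → false
  in historic district: no → false
  NOT variance granted: no → true
  NOT plans stamped by licensed engineer: yes → false
  number of stories ≤ 6: 7 ≤ 6 is false
Combine:
[1.1.1.1.1.1] true AND true = true
[1.1.1.1.1] NOT true = false
[1.1.1.1.2] false AND false = false
[1.1.1.1.3.2] false → false (antecedent false ⇒ implication holds) = true
[1.1.1.1.3] true AND true = true
[1.1.1.1] false AND false AND true = false
[1.1.1] NOT false = true
[1.1.2.1.2.1] true OR false = true
[1.1.2.1.2] NOT true = false
[1.1.2.1] true AND false = false
[1.1.2.2.1] true OR false = true
[1.1.2.2.2] false AND false = false
[1.1.2.2] true AND false = false
[1.1.2] false → false (antecedent false ⇒ implication holds) = true
[1.1] exactly-one(true, true) = false
[1] NOT false = true
[2] exactly-one(true, false, false) = true
[root] true AND true = true
Overall: true → issued

Issued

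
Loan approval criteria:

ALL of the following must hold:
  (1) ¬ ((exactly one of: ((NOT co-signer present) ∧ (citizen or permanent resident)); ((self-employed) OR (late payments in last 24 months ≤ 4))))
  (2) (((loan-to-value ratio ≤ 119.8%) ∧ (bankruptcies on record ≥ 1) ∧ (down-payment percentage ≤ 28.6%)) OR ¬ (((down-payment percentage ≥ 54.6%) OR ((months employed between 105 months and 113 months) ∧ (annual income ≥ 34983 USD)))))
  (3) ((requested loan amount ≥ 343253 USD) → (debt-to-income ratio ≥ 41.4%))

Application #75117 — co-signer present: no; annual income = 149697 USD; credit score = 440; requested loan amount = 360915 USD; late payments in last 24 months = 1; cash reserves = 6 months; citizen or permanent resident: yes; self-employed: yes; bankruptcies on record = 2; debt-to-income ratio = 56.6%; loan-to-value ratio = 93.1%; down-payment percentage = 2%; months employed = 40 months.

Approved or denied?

Atomic conditions:
  NOT co-signer present: no → true
  citizen or permanent resident: yes → true
  self-employed: yes → true
  late payments in last 24 months ≤ 4: 1 ≤ 4 is true
  loan-to-value ratio ≤ 119.8%: 93.1 ≤ 119.8 is true
  bankruptcies on record ≥ 1: 2 ≥ 1 is true
  down-payment percentage ≤ 28.6%: 2 ≤ 28.6 is true
  down-payment percentage ≥ 54.6%: 2 ≥ 54.6 is false
  months employed between 105 months and 113 months: 40 in [105, 113] is false
  annual income ≥ 34983 USD: 149697 ≥ 34983 is true
  requested loan amount ≥ 343253 USD: 360915 ≥ 343253 is true
  debt-to-income ratio ≥ 41.4%: 56.6 ≥ 41.4 is true
Combine:
[1.1.1] true AND true = true
[1.1.2] true OR true = true
[1.1] exactly-one(true, true) = false
[1] NOT false = true
[2.1] true AND true AND true = true
[2.2.1.2] false AND true = false
[2.2.1] false OR false = false
[2.2] NOT false = true
[2] true OR true = true
[3] true → true = true
[root] true AND true AND true = true
Overall: true → approved

Approved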